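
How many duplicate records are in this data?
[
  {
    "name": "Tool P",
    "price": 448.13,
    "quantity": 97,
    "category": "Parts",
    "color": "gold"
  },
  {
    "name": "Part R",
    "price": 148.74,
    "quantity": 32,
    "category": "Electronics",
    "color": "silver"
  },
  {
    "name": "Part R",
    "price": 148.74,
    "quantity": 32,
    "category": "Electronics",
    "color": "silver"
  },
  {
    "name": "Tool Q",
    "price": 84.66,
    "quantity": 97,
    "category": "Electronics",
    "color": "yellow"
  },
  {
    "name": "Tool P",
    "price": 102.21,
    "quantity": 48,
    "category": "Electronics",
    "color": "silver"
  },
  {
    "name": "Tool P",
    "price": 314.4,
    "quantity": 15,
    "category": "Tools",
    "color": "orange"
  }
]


Checking 6 records for duplicates:

  Row 1: Tool P ($448.13, qty 97)
  Row 2: Part R ($148.74, qty 32)
  Row 3: Part R ($148.74, qty 32) <-- DUPLICATE
  Row 4: Tool Q ($84.66, qty 97)
  Row 5: Tool P ($102.21, qty 48)
  Row 6: Tool P ($314.4, qty 15)

Duplicates found: 1
Unique records: 5

1 duplicates, 5 unique


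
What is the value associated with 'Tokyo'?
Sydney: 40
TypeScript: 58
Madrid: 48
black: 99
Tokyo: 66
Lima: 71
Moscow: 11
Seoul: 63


Looking up key 'Tokyo'
Value: 66

66


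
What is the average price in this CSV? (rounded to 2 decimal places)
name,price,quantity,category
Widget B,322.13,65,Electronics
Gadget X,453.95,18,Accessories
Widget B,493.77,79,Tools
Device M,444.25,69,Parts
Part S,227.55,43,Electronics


Computing average price:
Values: [322.13, 453.95, 493.77, 444.25, 227.55]
Sum = 1941.65
Count = 5
Average = 1941.65/5 = 388.33

388.33


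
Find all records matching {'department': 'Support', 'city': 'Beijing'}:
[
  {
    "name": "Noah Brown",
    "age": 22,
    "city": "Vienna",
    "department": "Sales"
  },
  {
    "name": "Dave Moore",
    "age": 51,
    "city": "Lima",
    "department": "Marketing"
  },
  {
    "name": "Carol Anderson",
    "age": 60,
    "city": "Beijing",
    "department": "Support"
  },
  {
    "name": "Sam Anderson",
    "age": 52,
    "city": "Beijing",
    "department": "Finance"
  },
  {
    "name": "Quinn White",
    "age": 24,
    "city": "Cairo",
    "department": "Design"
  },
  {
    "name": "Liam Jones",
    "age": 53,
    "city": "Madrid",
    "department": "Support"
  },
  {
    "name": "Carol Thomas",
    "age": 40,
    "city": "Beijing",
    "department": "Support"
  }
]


Search criteria: {'department': 'Support', 'city': 'Beijing'}

Checking 7 records:
  Noah Brown: {department: Sales, city: Vienna}
  Dave Moore: {department: Marketing, city: Lima}
  Carol Anderson: {department: Support, city: Beijing} <-- MATCH
  Sam Anderson: {department: Finance, city: Beijing}
  Quinn White: {department: Design, city: Cairo}
  Liam Jones: {department: Support, city: Madrid}
  Carol Thomas: {department: Support, city: Beijing} <-- MATCH

Matches: ["Carol Anderson", "Carol Thomas"]

["Carol Anderson", "Carol Thomas"]


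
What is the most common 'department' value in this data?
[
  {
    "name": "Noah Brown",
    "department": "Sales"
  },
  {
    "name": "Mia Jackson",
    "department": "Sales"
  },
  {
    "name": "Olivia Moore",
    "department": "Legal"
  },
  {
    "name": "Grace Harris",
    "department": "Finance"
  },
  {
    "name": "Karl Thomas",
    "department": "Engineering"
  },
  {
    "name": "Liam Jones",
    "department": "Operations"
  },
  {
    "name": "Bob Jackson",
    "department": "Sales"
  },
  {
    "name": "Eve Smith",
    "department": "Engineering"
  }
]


Counting 'department' values across 8 records:

  Sales: 3 ###
  Engineering: 2 ##
  Legal: 1 #
  Finance: 1 #
  Operations: 1 #

Most common: Sales (3 times)

Sales (3 times)


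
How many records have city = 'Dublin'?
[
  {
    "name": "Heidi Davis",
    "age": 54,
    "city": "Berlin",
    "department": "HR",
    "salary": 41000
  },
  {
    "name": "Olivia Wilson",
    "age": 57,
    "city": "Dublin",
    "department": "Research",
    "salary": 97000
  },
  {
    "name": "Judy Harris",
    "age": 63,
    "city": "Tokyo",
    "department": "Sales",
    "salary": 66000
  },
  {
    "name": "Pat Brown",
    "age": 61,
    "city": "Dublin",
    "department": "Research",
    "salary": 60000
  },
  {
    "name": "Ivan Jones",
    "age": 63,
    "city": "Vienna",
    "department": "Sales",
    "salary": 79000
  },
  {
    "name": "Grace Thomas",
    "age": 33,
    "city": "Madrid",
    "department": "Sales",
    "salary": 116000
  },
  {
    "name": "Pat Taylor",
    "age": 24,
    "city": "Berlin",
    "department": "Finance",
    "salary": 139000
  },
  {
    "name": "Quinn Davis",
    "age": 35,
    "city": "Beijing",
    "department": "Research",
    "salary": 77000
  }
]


Data: 8 records
Condition: city = 'Dublin'

Checking each record:
  Heidi Davis: Berlin
  Olivia Wilson: Dublin MATCH
  Judy Harris: Tokyo
  Pat Brown: Dublin MATCH
  Ivan Jones: Vienna
  Grace Thomas: Madrid
  Pat Taylor: Berlin
  Quinn Davis: Beijing

Count: 2

2


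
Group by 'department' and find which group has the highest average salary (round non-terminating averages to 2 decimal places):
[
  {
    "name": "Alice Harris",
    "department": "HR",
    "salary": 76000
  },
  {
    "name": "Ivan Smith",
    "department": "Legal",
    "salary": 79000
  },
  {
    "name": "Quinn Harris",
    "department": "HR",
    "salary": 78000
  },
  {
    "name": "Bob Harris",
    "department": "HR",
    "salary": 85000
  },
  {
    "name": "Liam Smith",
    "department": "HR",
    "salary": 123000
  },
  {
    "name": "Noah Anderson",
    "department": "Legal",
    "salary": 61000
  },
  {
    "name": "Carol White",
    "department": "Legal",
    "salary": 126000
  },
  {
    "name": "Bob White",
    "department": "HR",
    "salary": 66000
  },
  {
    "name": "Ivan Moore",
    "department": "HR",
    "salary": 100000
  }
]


Group by: department

Groups:
  HR: 6 people, avg salary = 528000/6 = $88000
  Legal: 3 people, avg salary = 266000/3 ≈ $88666.67

Highest average salary: Legal (≈$88666.67)

Legal (≈$88666.67)


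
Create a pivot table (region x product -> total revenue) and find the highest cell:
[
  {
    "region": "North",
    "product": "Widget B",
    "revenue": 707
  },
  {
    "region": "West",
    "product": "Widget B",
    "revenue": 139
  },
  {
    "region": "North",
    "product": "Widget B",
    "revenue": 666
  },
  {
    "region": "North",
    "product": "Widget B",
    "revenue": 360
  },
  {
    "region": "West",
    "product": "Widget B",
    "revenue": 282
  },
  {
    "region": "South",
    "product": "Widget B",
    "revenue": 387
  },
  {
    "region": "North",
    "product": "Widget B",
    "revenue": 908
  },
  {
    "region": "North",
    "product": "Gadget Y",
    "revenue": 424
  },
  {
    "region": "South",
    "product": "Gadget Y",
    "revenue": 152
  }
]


Pivot: region (rows) x product (columns) -> total revenue

     Gadget Y      Widget B    
North          424          2641  
South          152           387  
West             0           421  

Highest: North / Widget B = $2641

North / Widget B = $2641


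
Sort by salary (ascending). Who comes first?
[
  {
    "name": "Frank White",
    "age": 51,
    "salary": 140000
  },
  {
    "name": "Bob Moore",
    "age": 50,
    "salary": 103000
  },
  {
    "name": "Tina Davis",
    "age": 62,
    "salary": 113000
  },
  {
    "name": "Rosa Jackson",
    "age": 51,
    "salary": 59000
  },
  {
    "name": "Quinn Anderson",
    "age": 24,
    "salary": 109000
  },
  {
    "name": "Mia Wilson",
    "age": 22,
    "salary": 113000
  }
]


Sort by: salary (ascending)

Sorted order:
  1. Rosa Jackson (salary = 59000)
  2. Bob Moore (salary = 103000)
  3. Quinn Anderson (salary = 109000)
  4. Tina Davis (salary = 113000)
  5. Mia Wilson (salary = 113000)
  6. Frank White (salary = 140000)

First: Rosa Jackson

Rosa Jackson


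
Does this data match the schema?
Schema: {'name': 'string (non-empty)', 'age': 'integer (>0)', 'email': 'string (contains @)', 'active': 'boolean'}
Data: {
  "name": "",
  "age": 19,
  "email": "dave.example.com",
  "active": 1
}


Validating each field against schema:
  name: FAIL ("" is an empty string)
  age: OK (positive integer)
  email: FAIL ("dave.example.com" does not contain @)
  active: FAIL (1 is not a boolean)

Result: INVALID (3 errors: name, email, active)

INVALID (3 errors: name, email, active)


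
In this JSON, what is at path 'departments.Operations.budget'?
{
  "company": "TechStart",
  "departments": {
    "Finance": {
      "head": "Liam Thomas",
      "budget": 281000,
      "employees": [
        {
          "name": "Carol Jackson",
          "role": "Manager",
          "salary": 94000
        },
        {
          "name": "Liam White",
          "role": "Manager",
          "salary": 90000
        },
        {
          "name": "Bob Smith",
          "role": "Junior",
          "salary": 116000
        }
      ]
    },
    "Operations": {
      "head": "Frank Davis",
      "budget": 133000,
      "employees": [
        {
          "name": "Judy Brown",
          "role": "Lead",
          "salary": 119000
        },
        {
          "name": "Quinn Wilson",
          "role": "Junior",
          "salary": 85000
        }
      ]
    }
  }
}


Path: departments.Operations.budget

Navigate:
  -> departments
  -> Operations
  -> budget = 133000

133000


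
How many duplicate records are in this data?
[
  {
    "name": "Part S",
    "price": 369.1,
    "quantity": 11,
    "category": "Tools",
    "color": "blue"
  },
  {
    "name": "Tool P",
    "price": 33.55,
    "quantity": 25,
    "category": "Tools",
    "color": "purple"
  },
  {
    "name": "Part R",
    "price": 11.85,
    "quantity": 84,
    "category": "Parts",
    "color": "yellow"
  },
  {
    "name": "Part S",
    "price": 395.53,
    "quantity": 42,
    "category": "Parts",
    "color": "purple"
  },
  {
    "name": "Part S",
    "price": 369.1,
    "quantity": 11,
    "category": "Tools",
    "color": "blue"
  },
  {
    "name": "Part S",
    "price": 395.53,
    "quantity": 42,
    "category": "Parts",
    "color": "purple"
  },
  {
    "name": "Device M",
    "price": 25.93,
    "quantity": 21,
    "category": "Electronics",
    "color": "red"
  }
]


Checking 7 records for duplicates:

  Row 1: Part S ($369.1, qty 11)
  Row 2: Tool P ($33.55, qty 25)
  Row 3: Part R ($11.85, qty 84)
  Row 4: Part S ($395.53, qty 42)
  Row 5: Part S ($369.1, qty 11) <-- DUPLICATE
  Row 6: Part S ($395.53, qty 42) <-- DUPLICATE
  Row 7: Device M ($25.93, qty 21)

Duplicates found: 2
Unique records: 5

2 duplicates, 5 unique


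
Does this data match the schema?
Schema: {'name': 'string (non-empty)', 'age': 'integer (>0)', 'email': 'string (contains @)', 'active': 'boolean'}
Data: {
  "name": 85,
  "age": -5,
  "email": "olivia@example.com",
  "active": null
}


Validating each field against schema:
  name: FAIL (85 is not a string)
  age: FAIL (-5 is not > 0)
  email: OK (string with @)
  active: FAIL (null is not a boolean)

Result: INVALID (3 errors: name, age, active)

INVALID (3 errors: name, age, active)


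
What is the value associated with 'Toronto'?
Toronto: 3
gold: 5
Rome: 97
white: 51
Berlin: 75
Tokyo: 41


Looking up key 'Toronto'
Value: 3

3


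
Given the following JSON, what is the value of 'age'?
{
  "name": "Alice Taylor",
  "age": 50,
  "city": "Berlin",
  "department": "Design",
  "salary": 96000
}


Looking up field 'age'
Value: 50

50


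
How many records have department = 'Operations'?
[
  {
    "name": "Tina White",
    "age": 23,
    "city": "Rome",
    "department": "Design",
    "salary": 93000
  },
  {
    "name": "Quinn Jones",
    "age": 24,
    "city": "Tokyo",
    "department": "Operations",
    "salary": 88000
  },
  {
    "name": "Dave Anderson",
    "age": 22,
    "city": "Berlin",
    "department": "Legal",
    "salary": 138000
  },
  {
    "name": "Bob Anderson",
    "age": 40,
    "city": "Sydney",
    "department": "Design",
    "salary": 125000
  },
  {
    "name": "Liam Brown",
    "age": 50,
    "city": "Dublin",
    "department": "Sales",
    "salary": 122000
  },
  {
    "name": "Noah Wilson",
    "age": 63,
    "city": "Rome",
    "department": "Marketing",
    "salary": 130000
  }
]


Data: 6 records
Condition: department = 'Operations'

Checking each record:
  Tina White: Design
  Quinn Jones: Operations MATCH
  Dave Anderson: Legal
  Bob Anderson: Design
  Liam Brown: Sales
  Noah Wilson: Marketing

Count: 1

1


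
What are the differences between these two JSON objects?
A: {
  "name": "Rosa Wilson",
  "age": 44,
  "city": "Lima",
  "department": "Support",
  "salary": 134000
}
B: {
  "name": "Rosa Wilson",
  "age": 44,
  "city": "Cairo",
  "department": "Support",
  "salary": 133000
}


Comparing each field (in key order):
  name: same
  age: same
  city: DIFFERENT
  department: same
  salary: DIFFERENT
Differences:
  city: Lima -> Cairo
  salary: 134000 -> 133000

2 field(s) changed

2 changes: city, salary


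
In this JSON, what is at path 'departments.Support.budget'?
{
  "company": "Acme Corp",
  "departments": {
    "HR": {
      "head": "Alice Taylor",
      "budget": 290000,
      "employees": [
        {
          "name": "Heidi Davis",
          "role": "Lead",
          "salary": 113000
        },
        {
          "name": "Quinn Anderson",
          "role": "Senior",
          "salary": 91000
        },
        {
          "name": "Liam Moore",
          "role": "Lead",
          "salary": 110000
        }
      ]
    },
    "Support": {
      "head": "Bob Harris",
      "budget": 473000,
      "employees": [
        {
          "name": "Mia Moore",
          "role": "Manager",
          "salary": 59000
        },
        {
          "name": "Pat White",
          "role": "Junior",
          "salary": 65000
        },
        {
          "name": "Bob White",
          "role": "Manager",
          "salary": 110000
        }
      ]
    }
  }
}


Path: departments.Support.budget

Navigate:
  -> departments
  -> Support
  -> budget = 473000

473000


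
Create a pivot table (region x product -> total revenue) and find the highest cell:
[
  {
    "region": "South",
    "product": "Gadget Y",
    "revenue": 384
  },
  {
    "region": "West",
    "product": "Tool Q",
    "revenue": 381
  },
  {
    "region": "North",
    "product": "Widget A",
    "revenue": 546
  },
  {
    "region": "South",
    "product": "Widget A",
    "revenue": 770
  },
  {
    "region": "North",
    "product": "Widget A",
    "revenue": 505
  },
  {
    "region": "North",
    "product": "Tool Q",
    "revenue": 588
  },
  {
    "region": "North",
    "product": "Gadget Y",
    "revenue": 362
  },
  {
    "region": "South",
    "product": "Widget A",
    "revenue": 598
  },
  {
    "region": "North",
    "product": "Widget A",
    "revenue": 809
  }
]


Pivot: region (rows) x product (columns) -> total revenue

     Gadget Y      Tool Q        Widget A    
North          362           588          1860  
South          384             0          1368  
West             0           381             0  

Highest: North / Widget A = $1860

North / Widget A = $1860


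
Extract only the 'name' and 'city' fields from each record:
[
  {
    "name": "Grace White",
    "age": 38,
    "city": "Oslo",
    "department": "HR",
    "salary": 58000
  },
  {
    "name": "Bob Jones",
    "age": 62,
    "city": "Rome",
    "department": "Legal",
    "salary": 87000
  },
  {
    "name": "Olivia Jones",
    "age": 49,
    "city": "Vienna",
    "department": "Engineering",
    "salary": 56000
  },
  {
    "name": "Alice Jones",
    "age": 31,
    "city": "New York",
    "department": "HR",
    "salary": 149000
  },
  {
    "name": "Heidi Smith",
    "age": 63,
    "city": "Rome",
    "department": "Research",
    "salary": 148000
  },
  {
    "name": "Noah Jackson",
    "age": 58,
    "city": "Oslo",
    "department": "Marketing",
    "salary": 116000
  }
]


Original: 6 records with fields: name, age, city, department, salary
Keep: ['name', 'city']
Drop: ['age', 'department', 'salary']
Result: 6 records, 2 fields each

[
  {
    "name": "Grace White",
    "city": "Oslo"
  },
  {
    "name": "Bob Jones",
    "city": "Rome"
  },
  {
    "name": "Olivia Jones",
    "city": "Vienna"
  },
  {
    "name": "Alice Jones",
    "city": "New York"
  },
  {
    "name": "Heidi Smith",
    "city": "Rome"
  },
  {
    "name": "Noah Jackson",
    "city": "Oslo"
  }
]


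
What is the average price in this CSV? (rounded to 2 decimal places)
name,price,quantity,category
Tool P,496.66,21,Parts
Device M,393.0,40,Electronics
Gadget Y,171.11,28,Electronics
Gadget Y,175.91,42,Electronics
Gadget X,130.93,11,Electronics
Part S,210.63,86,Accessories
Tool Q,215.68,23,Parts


Computing average price:
Values: [496.66, 393.0, 171.11, 175.91, 130.93, 210.63, 215.68]
Sum = 1793.92
Count = 7
Average = 1793.92/7 ≈ 256.27 (rounded to 2 decimal places)

256.27


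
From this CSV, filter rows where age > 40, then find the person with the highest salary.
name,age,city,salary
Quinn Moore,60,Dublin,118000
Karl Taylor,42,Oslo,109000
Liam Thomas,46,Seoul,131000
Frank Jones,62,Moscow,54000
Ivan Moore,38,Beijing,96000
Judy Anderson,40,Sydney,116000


Filter: age > 40
Sort by: salary (descending)

Filtered records (4):
  Liam Thomas, age 46, salary $131000
  Quinn Moore, age 60, salary $118000
  Karl Taylor, age 42, salary $109000
  Frank Jones, age 62, salary $54000

Highest salary: Liam Thomas ($131000)

Liam Thomas


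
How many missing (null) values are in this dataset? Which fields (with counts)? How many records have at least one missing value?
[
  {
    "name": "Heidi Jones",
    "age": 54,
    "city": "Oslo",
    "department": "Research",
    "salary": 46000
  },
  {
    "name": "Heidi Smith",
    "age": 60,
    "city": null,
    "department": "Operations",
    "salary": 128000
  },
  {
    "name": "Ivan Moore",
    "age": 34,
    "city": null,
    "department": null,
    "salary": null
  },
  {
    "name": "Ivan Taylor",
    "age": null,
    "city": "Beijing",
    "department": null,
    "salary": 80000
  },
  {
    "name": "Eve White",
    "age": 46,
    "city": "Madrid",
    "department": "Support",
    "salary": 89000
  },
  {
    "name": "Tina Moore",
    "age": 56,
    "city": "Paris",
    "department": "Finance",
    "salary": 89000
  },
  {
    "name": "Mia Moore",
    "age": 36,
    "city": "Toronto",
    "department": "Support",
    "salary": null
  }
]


Checking for missing (null) values in 7 records:

  Heidi Jones: complete
  Heidi Smith: city
  Ivan Moore: city, department, salary
  Ivan Taylor: age, department
  Eve White: complete
  Tina Moore: complete
  Mia Moore: salary

Per field:
  name: 0 missing
  age: 1 missing
  city: 2 missing
  department: 2 missing
  salary: 2 missing

Total missing values: 7
Records with any missing: 4

7 missing values (age: 1, city: 2, department: 2, salary: 2); 4 incomplete records


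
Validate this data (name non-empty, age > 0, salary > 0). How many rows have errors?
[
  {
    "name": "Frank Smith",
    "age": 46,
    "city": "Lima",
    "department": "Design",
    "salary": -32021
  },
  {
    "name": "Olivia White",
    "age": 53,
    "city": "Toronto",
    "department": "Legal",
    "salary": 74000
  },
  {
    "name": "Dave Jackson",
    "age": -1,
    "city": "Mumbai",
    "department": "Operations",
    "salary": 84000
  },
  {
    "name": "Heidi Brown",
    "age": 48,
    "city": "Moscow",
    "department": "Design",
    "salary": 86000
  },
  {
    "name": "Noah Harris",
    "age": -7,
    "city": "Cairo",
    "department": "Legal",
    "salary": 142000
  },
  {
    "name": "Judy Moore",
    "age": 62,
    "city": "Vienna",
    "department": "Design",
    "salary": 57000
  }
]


Validating 6 records:
Rules: name non-empty, age > 0, salary > 0

  Row 1 (Frank Smith): negative salary: -32021
  Row 2 (Olivia White): OK
  Row 3 (Dave Jackson): negative age: -1
  Row 4 (Heidi Brown): OK
  Row 5 (Noah Harris): negative age: -7
  Row 6 (Judy Moore): OK

Total errors: 3

3 errors


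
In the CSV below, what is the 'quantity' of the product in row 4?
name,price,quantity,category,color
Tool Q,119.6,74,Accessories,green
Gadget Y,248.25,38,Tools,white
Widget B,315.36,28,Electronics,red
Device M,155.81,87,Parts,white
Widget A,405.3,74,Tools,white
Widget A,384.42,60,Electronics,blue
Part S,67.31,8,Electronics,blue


Query: Row 4 ('Device M'), column 'quantity'
Value: 87

87


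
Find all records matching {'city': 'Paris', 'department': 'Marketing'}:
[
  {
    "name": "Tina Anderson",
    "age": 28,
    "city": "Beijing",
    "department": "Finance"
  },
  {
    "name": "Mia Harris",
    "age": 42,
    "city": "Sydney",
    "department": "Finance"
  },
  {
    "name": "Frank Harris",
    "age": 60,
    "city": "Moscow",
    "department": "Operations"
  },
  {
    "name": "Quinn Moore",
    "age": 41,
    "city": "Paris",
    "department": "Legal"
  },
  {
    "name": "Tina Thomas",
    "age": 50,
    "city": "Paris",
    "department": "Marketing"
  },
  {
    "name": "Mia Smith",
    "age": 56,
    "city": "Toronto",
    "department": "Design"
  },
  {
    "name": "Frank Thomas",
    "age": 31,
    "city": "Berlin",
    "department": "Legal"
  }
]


Search criteria: {'city': 'Paris', 'department': 'Marketing'}

Checking 7 records:
  Tina Anderson: {city: Beijing, department: Finance}
  Mia Harris: {city: Sydney, department: Finance}
  Frank Harris: {city: Moscow, department: Operations}
  Quinn Moore: {city: Paris, department: Legal}
  Tina Thomas: {city: Paris, department: Marketing} <-- MATCH
  Mia Smith: {city: Toronto, department: Design}
  Frank Thomas: {city: Berlin, department: Legal}

Matches: ["Tina Thomas"]

["Tina Thomas"]


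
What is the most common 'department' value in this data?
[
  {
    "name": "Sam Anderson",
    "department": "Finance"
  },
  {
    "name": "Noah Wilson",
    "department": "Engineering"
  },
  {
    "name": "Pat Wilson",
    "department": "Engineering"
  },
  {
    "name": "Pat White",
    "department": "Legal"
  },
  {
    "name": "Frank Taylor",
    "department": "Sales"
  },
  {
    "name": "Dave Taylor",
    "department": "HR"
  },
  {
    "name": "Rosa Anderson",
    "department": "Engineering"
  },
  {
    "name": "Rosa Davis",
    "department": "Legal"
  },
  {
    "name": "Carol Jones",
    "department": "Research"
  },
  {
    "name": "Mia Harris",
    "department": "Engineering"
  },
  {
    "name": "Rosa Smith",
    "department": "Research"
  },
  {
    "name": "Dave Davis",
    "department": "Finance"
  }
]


Counting 'department' values across 12 records:

  Engineering: 4 ####
  Finance: 2 ##
  Legal: 2 ##
  Research: 2 ##
  Sales: 1 #
  HR: 1 #

Most common: Engineering (4 times)

Engineering (4 times)


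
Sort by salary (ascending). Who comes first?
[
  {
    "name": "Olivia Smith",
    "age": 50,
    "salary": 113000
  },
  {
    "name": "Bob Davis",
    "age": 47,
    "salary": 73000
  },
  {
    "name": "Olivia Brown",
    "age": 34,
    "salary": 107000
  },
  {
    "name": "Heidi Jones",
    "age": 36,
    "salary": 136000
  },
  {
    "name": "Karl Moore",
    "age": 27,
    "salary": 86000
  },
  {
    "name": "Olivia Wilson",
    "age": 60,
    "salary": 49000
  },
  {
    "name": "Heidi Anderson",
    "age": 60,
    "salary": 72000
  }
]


Sort by: salary (ascending)

Sorted order:
  1. Olivia Wilson (salary = 49000)
  2. Heidi Anderson (salary = 72000)
  3. Bob Davis (salary = 73000)
  4. Karl Moore (salary = 86000)
  5. Olivia Brown (salary = 107000)
  6. Olivia Smith (salary = 113000)
  7. Heidi Jones (salary = 136000)

First: Olivia Wilson

Olivia Wilson


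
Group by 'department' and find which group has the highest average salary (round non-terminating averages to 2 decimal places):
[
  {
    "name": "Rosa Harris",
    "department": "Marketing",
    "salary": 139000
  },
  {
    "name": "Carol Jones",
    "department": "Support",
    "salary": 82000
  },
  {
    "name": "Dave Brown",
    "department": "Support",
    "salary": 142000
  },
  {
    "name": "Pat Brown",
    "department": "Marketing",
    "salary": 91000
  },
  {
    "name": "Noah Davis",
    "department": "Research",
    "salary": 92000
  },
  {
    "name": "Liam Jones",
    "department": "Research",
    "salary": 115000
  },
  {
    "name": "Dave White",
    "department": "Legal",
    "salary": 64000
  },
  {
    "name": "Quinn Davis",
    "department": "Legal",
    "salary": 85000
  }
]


Group by: department

Groups:
  Legal: 2 people, avg salary = 149000/2 = $74500
  Marketing: 2 people, avg salary = 230000/2 = $115000
  Research: 2 people, avg salary = 207000/2 = $103500
  Support: 2 people, avg salary = 224000/2 = $112000

Highest average salary: Marketing ($115000)

Marketing ($115000)


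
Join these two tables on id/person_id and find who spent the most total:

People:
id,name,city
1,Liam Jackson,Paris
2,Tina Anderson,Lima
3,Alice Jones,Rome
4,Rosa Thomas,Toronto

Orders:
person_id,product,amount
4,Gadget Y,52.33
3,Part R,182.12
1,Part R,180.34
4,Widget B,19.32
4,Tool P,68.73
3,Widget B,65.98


Join on: people.id = orders.person_id

Joined rows:
  Rosa Thomas (Toronto) bought Gadget Y for $52.33
  Alice Jones (Rome) bought Part R for $182.12
  Liam Jackson (Paris) bought Part R for $180.34
  Rosa Thomas (Toronto) bought Widget B for $19.32
  Rosa Thomas (Toronto) bought Tool P for $68.73
  Alice Jones (Rome) bought Widget B for $65.98

Total per person:
  Alice Jones: $248.10
  Liam Jackson: $180.34
  Rosa Thomas: $140.38

Top spender: Alice Jones ($248.10)

Alice Jones ($248.10)


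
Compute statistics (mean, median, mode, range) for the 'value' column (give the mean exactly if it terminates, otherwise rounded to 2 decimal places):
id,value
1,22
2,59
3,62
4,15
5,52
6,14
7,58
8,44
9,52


Data: [22, 59, 62, 15, 52, 14, 58, 44, 52]
Count: 9
Sum: 378
Mean: 378/9 = 42
Sorted: [14, 15, 22, 44, 52, 52, 58, 59, 62]
Median: 52.0
Mode: 52 (2 times)
Range: 62 - 14 = 48
Min: 14, Max: 62

mean=42, median=52.0, mode=52, range=48


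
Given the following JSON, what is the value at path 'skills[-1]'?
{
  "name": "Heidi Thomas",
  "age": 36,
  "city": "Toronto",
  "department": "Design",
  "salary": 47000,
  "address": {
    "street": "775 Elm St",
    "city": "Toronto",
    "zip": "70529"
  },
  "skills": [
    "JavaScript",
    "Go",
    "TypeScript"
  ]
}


Query: skills[-1]
Path: skills -> last element
Value: TypeScript

TypeScript


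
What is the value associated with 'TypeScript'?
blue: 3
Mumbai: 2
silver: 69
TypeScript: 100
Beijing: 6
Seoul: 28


Looking up key 'TypeScript'
Value: 100

100


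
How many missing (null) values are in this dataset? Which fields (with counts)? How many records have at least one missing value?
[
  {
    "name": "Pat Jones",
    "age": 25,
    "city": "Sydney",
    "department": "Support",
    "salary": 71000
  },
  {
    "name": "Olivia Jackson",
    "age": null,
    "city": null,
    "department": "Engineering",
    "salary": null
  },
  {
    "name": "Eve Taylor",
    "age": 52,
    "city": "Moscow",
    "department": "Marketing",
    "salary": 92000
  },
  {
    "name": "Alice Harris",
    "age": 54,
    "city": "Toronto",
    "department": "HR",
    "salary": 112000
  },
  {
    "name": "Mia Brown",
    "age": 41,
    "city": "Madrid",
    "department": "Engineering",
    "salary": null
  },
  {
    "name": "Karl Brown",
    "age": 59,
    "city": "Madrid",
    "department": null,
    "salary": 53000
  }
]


Checking for missing (null) values in 6 records:

  Pat Jones: complete
  Olivia Jackson: age, city, salary
  Eve Taylor: complete
  Alice Harris: complete
  Mia Brown: salary
  Karl Brown: department

Per field:
  name: 0 missing
  age: 1 missing
  city: 1 missing
  department: 1 missing
  salary: 2 missing

Total missing values: 5
Records with any missing: 3

5 missing values (age: 1, city: 1, department: 1, salary: 2); 3 incomplete records


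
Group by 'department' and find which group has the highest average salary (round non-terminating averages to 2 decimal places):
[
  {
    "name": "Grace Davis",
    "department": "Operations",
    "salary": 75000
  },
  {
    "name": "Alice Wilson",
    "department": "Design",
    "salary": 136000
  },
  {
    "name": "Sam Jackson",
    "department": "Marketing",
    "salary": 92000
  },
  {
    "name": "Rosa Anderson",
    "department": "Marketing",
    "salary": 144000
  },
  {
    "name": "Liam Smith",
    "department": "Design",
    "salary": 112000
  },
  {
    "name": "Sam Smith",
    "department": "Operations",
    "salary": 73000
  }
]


Group by: department

Groups:
  Design: 2 people, avg salary = 248000/2 = $124000
  Marketing: 2 people, avg salary = 236000/2 = $118000
  Operations: 2 people, avg salary = 148000/2 = $74000

Highest average salary: Design ($124000)

Design ($124000)


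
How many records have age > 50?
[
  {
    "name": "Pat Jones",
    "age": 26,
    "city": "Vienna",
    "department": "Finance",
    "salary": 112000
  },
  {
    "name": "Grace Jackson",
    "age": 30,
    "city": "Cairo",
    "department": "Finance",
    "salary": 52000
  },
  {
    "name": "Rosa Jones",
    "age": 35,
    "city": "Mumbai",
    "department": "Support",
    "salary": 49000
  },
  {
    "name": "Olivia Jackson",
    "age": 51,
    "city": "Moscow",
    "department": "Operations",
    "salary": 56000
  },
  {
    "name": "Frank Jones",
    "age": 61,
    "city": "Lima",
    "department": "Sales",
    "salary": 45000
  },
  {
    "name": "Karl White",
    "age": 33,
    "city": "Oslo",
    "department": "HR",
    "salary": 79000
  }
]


Data: 6 records
Condition: age > 50

Checking each record:
  Pat Jones: 26
  Grace Jackson: 30
  Rosa Jones: 35
  Olivia Jackson: 51 MATCH
  Frank Jones: 61 MATCH
  Karl White: 33

Count: 2

2


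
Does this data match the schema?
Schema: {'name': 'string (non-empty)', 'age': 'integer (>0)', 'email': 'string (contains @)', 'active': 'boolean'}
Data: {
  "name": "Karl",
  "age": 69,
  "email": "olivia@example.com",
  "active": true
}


Validating each field against schema:
  name: OK (non-empty string)
  age: OK (positive integer)
  email: OK (string with @)
  active: OK (boolean)

Result: VALID

VALID


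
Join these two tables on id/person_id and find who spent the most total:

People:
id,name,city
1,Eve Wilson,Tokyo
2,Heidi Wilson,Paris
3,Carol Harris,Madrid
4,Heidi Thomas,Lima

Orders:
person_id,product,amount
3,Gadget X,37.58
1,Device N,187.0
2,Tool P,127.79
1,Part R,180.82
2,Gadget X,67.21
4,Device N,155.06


Join on: people.id = orders.person_id

Joined rows:
  Carol Harris (Madrid) bought Gadget X for $37.58
  Eve Wilson (Tokyo) bought Device N for $187.0
  Heidi Wilson (Paris) bought Tool P for $127.79
  Eve Wilson (Tokyo) bought Part R for $180.82
  Heidi Wilson (Paris) bought Gadget X for $67.21
  Heidi Thomas (Lima) bought Device N for $155.06

Total per person:
  Eve Wilson: $367.82
  Heidi Wilson: $195.00
  Heidi Thomas: $155.06
  Carol Harris: $37.58

Top spender: Eve Wilson ($367.82)

Eve Wilson ($367.82)


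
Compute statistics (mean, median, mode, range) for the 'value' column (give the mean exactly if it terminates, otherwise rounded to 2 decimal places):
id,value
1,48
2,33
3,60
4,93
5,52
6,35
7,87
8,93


Data: [48, 33, 60, 93, 52, 35, 87, 93]
Count: 8
Sum: 501
Mean: 501/8 = 62.625
Sorted: [33, 35, 48, 52, 60, 87, 93, 93]
Median: 56.0
Mode: 93 (2 times)
Range: 93 - 33 = 60
Min: 33, Max: 93

mean=62.625, median=56.0, mode=93, range=60


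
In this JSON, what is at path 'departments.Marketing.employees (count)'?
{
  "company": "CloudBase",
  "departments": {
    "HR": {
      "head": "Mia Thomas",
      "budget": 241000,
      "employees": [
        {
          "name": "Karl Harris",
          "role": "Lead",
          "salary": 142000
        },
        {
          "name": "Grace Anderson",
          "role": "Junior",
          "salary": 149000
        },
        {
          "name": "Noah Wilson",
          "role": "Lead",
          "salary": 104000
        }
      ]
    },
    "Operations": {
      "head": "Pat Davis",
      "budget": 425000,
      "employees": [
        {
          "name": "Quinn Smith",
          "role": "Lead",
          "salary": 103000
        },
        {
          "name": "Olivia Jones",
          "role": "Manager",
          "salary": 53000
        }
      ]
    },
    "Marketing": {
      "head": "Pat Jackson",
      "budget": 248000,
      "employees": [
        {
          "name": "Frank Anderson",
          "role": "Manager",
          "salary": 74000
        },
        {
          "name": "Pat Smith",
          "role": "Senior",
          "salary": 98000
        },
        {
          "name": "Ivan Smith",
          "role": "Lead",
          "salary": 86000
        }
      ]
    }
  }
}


Path: departments.Marketing.employees (count)

Navigate:
  -> departments
  -> Marketing
  -> employees (array, length 3)

3


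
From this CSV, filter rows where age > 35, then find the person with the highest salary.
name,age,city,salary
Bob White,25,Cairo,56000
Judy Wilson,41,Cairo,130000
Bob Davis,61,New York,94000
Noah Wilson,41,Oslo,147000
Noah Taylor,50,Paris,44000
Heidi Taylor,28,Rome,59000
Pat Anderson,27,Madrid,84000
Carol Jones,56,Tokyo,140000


Filter: age > 35
Sort by: salary (descending)

Filtered records (5):
  Noah Wilson, age 41, salary $147000
  Carol Jones, age 56, salary $140000
  Judy Wilson, age 41, salary $130000
  Bob Davis, age 61, salary $94000
  Noah Taylor, age 50, salary $44000

Highest salary: Noah Wilson ($147000)

Noah Wilson


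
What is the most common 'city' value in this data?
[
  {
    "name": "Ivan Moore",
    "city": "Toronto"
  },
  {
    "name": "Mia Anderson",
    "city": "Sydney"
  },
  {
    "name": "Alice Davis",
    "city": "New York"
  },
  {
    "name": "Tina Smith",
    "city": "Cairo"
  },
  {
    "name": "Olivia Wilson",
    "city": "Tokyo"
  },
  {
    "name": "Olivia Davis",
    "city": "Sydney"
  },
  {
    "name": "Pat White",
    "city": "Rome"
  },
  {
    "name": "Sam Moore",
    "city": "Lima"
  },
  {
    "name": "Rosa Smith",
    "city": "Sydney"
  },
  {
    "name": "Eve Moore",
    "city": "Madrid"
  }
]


Counting 'city' values across 10 records:

  Sydney: 3 ###
  Toronto: 1 #
  New York: 1 #
  Cairo: 1 #
  Tokyo: 1 #
  Rome: 1 #
  Lima: 1 #
  Madrid: 1 #

Most common: Sydney (3 times)

Sydney (3 times)


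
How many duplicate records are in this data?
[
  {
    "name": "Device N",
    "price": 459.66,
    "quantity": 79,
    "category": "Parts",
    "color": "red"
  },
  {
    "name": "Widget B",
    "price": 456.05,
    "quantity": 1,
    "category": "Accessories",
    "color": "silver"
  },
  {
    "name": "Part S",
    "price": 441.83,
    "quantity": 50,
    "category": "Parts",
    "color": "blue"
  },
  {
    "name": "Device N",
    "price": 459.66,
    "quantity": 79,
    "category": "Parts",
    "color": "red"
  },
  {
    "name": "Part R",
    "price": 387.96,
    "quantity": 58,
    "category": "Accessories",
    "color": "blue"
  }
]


Checking 5 records for duplicates:

  Row 1: Device N ($459.66, qty 79)
  Row 2: Widget B ($456.05, qty 1)
  Row 3: Part S ($441.83, qty 50)
  Row 4: Device N ($459.66, qty 79) <-- DUPLICATE
  Row 5: Part R ($387.96, qty 58)

Duplicates found: 1
Unique records: 4

1 duplicates, 4 unique


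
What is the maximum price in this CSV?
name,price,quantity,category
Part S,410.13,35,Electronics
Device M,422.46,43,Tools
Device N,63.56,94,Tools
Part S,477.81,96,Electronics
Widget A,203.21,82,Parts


Computing maximum price:
Values: [410.13, 422.46, 63.56, 477.81, 203.21]
Max = 477.81

477.81


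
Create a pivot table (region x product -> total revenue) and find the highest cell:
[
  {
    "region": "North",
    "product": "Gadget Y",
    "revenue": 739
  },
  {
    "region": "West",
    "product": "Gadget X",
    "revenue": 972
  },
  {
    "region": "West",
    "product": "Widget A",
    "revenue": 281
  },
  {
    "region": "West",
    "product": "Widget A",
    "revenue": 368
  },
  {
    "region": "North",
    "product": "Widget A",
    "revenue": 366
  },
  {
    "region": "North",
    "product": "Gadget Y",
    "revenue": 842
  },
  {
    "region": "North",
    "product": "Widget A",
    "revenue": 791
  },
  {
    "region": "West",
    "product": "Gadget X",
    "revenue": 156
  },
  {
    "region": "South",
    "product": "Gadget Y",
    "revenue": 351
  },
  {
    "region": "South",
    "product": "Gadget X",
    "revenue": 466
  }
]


Pivot: region (rows) x product (columns) -> total revenue

     Gadget X      Gadget Y      Widget A    
North            0          1581          1157  
South          466           351             0  
West          1128             0           649  

Highest: North / Gadget Y = $1581

North / Gadget Y = $1581


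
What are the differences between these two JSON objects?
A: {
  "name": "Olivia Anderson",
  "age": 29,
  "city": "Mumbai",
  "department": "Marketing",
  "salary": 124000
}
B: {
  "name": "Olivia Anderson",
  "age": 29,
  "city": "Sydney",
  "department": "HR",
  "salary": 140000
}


Comparing each field (in key order):
  name: same
  age: same
  city: DIFFERENT
  department: DIFFERENT
  salary: DIFFERENT
Differences:
  city: Mumbai -> Sydney
  department: Marketing -> HR
  salary: 124000 -> 140000

3 field(s) changed

3 changes: city, department, salary


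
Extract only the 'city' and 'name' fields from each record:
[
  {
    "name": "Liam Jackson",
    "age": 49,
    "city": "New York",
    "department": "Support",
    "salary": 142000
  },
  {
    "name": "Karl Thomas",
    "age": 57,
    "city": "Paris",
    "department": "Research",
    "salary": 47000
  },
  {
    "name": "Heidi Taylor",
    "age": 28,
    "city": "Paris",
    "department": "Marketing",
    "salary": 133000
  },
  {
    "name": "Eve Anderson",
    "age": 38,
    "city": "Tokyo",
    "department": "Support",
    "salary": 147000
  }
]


Original: 4 records with fields: name, age, city, department, salary
Keep: ['city', 'name']
Drop: ['age', 'department', 'salary']
Result: 4 records, 2 fields each

[
  {
    "city": "New York",
    "name": "Liam Jackson"
  },
  {
    "city": "Paris",
    "name": "Karl Thomas"
  },
  {
    "city": "Paris",
    "name": "Heidi Taylor"
  },
  {
    "city": "Tokyo",
    "name": "Eve Anderson"
  }
]


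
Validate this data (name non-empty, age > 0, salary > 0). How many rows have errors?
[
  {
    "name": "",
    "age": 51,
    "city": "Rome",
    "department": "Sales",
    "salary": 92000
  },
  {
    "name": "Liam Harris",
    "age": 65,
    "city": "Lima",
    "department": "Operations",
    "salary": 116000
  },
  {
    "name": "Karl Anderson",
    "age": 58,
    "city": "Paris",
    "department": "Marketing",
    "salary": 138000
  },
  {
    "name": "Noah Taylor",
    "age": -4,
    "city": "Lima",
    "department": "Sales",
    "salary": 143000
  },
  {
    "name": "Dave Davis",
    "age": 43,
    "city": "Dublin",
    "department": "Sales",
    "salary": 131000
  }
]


Validating 5 records:
Rules: name non-empty, age > 0, salary > 0

  Row 1 (???): empty name
  Row 2 (Liam Harris): OK
  Row 3 (Karl Anderson): OK
  Row 4 (Noah Taylor): negative age: -4
  Row 5 (Dave Davis): OK

Total errors: 2

2 errors


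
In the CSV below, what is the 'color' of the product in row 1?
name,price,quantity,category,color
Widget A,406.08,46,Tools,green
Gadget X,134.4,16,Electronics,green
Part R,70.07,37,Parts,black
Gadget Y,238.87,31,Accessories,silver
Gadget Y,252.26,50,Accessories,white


Query: Row 1 ('Widget A'), column 'color'
Value: green

green


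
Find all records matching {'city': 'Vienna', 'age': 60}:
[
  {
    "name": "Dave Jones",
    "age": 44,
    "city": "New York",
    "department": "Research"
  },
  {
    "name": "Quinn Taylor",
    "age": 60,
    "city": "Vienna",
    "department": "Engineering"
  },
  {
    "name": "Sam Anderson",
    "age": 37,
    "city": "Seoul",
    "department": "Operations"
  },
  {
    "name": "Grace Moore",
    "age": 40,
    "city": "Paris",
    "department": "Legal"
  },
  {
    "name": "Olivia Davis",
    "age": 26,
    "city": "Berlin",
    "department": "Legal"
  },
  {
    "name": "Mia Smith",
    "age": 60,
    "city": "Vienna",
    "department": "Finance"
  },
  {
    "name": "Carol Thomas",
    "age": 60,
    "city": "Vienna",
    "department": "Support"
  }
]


Search criteria: {'city': 'Vienna', 'age': 60}

Checking 7 records:
  Dave Jones: {city: New York, age: 44}
  Quinn Taylor: {city: Vienna, age: 60} <-- MATCH
  Sam Anderson: {city: Seoul, age: 37}
  Grace Moore: {city: Paris, age: 40}
  Olivia Davis: {city: Berlin, age: 26}
  Mia Smith: {city: Vienna, age: 60} <-- MATCH
  Carol Thomas: {city: Vienna, age: 60} <-- MATCH

Matches: ["Quinn Taylor", "Mia Smith", "Carol Thomas"]

["Quinn Taylor", "Mia Smith", "Carol Thomas"]
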